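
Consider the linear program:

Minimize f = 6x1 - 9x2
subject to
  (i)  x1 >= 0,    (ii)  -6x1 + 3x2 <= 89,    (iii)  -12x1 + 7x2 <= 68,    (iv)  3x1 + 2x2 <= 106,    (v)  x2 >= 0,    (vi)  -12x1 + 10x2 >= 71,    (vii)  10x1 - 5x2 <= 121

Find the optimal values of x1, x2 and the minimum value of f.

Extreme points and f = 6x1 - 9x2:
  (0, 68/7) → f = -612/7
  (0, 71/10) → f = -639/10
  (202/15, 164/5) → f = -1072/5
  (17, 55/2) → f = -291/2

x1 = 202/15, x2 = 164/5, minimum f = -1072/5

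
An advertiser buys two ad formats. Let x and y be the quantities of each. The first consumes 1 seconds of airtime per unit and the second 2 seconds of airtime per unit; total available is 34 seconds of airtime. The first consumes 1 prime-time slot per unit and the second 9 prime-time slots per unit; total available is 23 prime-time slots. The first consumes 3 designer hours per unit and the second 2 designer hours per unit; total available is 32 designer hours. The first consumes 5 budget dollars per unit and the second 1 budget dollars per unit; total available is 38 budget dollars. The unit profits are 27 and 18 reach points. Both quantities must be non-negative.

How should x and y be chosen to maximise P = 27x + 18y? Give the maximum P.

x = 29/4, y = 7/4, maximum P = 909/4

Feasible corners and P = 27x + 18y:
  (0, 0) → P = 0
  (0, 23/9) → P = 46
  (38/5, 0) → P = 1026/5
  (29/4, 7/4) → P = 909/4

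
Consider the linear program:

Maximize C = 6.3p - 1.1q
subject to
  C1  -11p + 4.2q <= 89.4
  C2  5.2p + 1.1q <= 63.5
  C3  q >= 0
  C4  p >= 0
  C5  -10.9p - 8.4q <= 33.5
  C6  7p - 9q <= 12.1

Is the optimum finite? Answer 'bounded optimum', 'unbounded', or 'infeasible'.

Vertices and C = 6.3p - 1.1q:
  (8418/1697, 58169/1697) → C = -21905/3394
  (0, 149/7) → C = -1639/70
  (58481/5450, 19079/2725) → C = 652913/10900
  (0, 0) → C = 0
  (121/70, 0) → C = 10.89
The feasible region has finitely many vertices and no improving ray; the maximum is 652913/10900 at (58481/5450, 19079/2725).

bounded optimum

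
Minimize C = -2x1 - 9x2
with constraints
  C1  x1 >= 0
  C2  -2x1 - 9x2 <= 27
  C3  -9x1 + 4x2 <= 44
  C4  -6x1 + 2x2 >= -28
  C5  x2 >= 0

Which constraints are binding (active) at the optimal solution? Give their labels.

C3 and C4

Feasible corners and C = -2x1 - 9x2:
  (0, 11) → C = -99
  (0, 0) → C = 0
  (100/3, 86) → C = -2522/3
  (14/3, 0) → C = -28/3

The minimum is at (100/3, 86). Substituting into each constraint, equality holds for C3 and C4; the remaining constraints have slack.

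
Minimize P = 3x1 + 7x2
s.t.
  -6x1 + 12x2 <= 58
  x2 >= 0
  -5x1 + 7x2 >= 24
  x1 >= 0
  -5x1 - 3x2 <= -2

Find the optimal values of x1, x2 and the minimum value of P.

Feasible corners and P = 3x1 + 7x2:
  (59/9, 73/9) → P = 688/9
  (0, 29/6) → P = 203/6
  (0, 24/7) → P = 24

x1 = 0, x2 = 24/7, minimum P = 24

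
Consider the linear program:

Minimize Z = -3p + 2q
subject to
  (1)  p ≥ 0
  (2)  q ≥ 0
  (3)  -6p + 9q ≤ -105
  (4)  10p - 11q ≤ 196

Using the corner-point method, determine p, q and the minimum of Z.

Extreme points and Z = -3p + 2q:
  (35/2, 0) → Z = -105/2
  (98/5, 0) → Z = -294/5
  (203/8, 21/4) → Z = -525/8

p = 203/8, q = 21/4, minimum Z = -525/8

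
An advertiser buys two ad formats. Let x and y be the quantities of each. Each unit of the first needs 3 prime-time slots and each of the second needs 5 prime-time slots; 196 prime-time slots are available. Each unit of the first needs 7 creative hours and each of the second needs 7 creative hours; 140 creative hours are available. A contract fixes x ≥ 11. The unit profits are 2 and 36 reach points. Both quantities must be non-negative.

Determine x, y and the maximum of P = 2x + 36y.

x = 11, y = 9, maximum P = 346

Extreme points and P = 2x + 36y:
  (20, 0) → P = 40
  (11, 0) → P = 22
  (11, 9) → P = 346

The optimum lies where 7x + 7y = 140 and x = 11.
Solving simultaneously gives x = 11, y = 9.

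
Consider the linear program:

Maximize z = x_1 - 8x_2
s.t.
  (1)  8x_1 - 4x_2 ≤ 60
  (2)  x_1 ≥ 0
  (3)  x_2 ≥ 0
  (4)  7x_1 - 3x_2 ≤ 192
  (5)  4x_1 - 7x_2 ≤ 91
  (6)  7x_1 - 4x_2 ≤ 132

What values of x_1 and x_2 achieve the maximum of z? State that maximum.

x_1 = 15/2, x_2 = 0, maximum z = 15/2

Extreme points and z = x_1 - 8x_2:
  (15/2, 0) → z = 15/2
  (147, 279) → z = -2085
  (0, 0) → z = 0
The feasible region is unbounded (it extends along (0, 1), (3, 7)), but z strictly decreases along every unbounded feasible direction, so there is no improving ray and the maximum is attained at a vertex.

At the optimal vertex, 8x_1 - 4x_2 = 60 and x_2 = 0.
Solving simultaneously gives x_1 = 15/2, x_2 = 0.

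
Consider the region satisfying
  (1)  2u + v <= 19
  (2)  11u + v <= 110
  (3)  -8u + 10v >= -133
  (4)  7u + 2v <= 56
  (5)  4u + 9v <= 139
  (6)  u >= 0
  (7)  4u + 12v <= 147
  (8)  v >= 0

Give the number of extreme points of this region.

Pairwise boundary intersections that survive every other constraint:
  (6, 7)
  (81/20, 109/10)
  (8, 0)
  (0, 49/4)
  (0, 0)

5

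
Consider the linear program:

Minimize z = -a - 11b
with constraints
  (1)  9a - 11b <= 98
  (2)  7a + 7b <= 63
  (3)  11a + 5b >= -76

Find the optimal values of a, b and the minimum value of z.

The optimum lies where 7a + 7b = 63 and 11a + 5b = -76.
Solving simultaneously gives a = -121/6, b = 175/6.

a = -121/6, b = 175/6, minimum z = -902/3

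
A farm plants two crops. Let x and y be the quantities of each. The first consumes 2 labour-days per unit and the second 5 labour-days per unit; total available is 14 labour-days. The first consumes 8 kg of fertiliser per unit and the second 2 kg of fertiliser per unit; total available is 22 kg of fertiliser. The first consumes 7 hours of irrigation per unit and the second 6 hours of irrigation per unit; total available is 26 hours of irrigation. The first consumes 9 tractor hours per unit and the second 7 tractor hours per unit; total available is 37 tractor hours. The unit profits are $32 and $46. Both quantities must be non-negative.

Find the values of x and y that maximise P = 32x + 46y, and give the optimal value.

x = 2, y = 2, maximum P = 156

Vertices and P = 32x + 46y:
  (0, 0) → P = 0
  (0, 14/5) → P = 644/5
  (11/4, 0) → P = 88
  (2, 2) → P = 156
  (40/17, 27/17) → P = 2522/17

The binding constraints are 2x + 5y = 14 and 7x + 6y = 26.
Solving simultaneously gives x = 2, y = 2.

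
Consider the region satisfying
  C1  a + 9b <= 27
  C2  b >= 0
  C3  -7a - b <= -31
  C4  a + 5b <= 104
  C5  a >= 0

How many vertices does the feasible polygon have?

Pairwise boundary intersections that survive every other constraint:
  (27, 0)
  (126/31, 79/31)
  (31/7, 0)

3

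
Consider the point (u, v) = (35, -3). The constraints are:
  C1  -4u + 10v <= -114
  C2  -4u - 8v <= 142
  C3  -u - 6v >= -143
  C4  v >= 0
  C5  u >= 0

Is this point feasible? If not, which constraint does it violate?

Constraint C4: v = -3, which is not ≥ 0. All other constraints are satisfied.

not feasible — violates C4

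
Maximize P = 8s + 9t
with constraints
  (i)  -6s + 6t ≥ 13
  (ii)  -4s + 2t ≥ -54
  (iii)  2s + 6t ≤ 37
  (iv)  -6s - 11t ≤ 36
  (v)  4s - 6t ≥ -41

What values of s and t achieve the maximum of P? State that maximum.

Vertices and P = 8s + 9t:
  (3, 31/6) → P = 141/2
  (-359/102, -23/17) → P = -121/3
  (-2/3, 115/18) → P = 313/6
  (-667/80, 51/40) → P = -2209/40

The binding constraints are -6s + 6t = 13 and 2s + 6t = 37.
Solving simultaneously gives s = 3, t = 31/6.

s = 3, t = 31/6, maximum P = 141/2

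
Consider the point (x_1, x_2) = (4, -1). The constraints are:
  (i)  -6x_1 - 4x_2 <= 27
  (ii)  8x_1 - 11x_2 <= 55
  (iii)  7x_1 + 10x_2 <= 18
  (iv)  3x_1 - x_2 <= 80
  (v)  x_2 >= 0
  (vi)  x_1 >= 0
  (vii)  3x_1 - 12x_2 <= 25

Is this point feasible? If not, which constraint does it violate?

Constraint (v): x_2 = -1, which is not ≥ 0. All other constraints are satisfied.

not feasible — violates (v)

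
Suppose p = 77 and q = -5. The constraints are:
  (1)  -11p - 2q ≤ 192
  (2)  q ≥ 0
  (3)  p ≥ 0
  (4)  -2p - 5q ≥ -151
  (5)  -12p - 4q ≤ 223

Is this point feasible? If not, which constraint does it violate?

Constraint (2): q = -5, which is not ≥ 0. All other constraints are satisfied.

not feasible — violates (2)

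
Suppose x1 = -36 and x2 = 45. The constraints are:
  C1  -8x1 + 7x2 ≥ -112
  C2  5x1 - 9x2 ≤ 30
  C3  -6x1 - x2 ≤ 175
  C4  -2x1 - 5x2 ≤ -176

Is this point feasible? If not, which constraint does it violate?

not feasible — violates C4

Constraint C4: -2x1 - 5x2 = -153, which is not ≤ -176. All other constraints are satisfied.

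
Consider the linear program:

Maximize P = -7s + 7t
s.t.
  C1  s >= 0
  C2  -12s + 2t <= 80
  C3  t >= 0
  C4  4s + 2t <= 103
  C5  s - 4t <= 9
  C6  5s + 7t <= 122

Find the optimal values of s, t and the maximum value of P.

Corner points and P = -7s + 7t:
  (0, 0) → P = 0
  (0, 122/7) → P = 122
  (9, 0) → P = -63
  (551/27, 77/27) → P = -1106/9

s = 0, t = 122/7, maximum P = 122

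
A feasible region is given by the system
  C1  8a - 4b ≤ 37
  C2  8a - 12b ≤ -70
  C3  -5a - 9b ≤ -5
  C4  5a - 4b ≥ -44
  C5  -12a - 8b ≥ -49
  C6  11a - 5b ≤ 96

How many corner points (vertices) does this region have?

Pairwise boundary intersections that survive every other constraint:
  (-95/22, 65/22)
  (7/52, 77/13)
  (-376/65, 49/13)
  (-39/22, 773/88)

4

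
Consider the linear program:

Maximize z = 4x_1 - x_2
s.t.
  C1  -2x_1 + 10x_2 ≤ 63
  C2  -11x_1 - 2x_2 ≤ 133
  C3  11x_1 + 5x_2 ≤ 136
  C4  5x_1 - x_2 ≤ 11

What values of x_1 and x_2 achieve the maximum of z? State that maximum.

x_1 = -37/7, x_2 = -262/7, maximum z = 114/7

Corner points and z = 4x_1 - x_2:
  (-728/57, 427/114) → z = -329/6
  (173/48, 337/48) → z = 355/48
  (-37/7, -262/7) → z = 114/7

The optimum lies where -11x_1 - 2x_2 = 133 and 5x_1 - x_2 = 11.
Solving simultaneously gives x_1 = -37/7, x_2 = -262/7.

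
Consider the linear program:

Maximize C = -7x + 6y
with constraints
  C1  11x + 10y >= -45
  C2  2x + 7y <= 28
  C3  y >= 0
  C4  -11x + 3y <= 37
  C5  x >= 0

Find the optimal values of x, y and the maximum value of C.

x = 0, y = 4, maximum C = 24

Corner points and C = -7x + 6y:
  (14, 0) → C = -98
  (0, 4) → C = 24
  (0, 0) → C = 0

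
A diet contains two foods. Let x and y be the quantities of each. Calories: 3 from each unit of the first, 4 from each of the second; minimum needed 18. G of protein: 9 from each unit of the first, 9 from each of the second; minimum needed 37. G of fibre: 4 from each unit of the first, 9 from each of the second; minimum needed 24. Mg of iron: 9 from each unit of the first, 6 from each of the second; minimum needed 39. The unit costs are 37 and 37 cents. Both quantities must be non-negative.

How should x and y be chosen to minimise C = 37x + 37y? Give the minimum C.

x = 8/3, y = 5/2, minimum C = 1147/6

Corner points and C = 37x + 37y:
  (0, 13/2) → C = 481/2
  (6, 0) → C = 222
  (8/3, 5/2) → C = 1147/6
The feasible region is unbounded (it extends along (0, 1), (1, 0)), but C strictly increases along every unbounded feasible direction, so there is no improving ray and the minimum is attained at a vertex.

At the optimal vertex, 3x + 4y = 18 and 9x + 6y = 39.
Solving simultaneously gives x = 8/3, y = 5/2.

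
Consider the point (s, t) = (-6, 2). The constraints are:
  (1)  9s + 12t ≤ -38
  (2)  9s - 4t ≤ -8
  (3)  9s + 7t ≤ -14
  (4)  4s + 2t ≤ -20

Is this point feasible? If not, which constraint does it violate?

Constraint (1): 9s + 12t = -30, which is not ≤ -38. All other constraints are satisfied.

not feasible — violates (1)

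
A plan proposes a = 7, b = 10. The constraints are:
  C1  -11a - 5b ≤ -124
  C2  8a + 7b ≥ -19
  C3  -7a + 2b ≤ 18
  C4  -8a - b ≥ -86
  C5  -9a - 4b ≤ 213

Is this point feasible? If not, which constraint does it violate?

feasible

C1: -127 ≤ -124 ✓
C2: 126 ≥ -19 ✓
C3: -29 ≤ 18 ✓
C4: -66 ≥ -86 ✓
C5: -103 ≤ 213 ✓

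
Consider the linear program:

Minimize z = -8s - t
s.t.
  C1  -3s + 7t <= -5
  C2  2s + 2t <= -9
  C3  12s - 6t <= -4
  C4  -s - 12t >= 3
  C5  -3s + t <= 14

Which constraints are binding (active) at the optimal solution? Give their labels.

C2 and C3

Vertices and z = -8s - t:
  (-53/20, -37/20) → z = 461/20
  (-103/18, -19/6) → z = 881/18
  (-31/18, -25/9) → z = 149/9
  (-40/3, -26) → z = 398/3

The minimum is at (-31/18, -25/9). Substituting into each constraint, equality holds for C2 and C3; the remaining constraints have slack.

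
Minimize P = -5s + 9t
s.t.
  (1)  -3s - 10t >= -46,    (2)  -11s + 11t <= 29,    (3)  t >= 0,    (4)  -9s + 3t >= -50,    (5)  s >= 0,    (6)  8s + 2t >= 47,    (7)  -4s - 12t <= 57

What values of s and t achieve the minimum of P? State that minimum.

The optimum lies where -9s + 3t = -50 and 8s + 2t = 47.
Solving simultaneously gives s = 241/42, t = 23/42.

s = 241/42, t = 23/42, minimum P = -499/21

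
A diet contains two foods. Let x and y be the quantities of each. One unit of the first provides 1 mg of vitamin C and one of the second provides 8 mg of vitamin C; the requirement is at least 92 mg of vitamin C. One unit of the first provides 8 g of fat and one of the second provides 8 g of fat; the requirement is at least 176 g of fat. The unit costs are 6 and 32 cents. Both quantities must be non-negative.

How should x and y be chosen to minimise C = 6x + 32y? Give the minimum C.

x = 12, y = 10, minimum C = 392

Extreme points and C = 6x + 32y:
  (0, 22) → C = 704
  (92, 0) → C = 552
  (12, 10) → C = 392
The feasible region is unbounded (it extends along (0, 1), (1, 0)), but C strictly increases along every unbounded feasible direction, so there is no improving ray and the minimum is attained at a vertex.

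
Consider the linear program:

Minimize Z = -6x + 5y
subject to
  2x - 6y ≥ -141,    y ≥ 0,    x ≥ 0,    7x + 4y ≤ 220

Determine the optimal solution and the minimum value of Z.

x = 220/7, y = 0, minimum Z = -1320/7

Feasible corners and Z = -6x + 5y:
  (0, 47/2) → Z = 235/2
  (378/25, 1427/50) → Z = 2599/50
  (0, 0) → Z = 0
  (220/7, 0) → Z = -1320/7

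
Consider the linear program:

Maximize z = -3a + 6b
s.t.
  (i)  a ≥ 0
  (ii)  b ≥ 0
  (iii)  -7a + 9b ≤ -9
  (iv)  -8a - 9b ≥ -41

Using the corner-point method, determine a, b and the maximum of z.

a = 10/3, b = 43/27, maximum z = -4/9

Corner points and z = -3a + 6b:
  (9/7, 0) → z = -27/7
  (41/8, 0) → z = -123/8
  (10/3, 43/27) → z = -4/9

At the optimal vertex, -7a + 9b = -9 and -8a - 9b = -41.
Solving simultaneously gives a = 10/3, b = 43/27.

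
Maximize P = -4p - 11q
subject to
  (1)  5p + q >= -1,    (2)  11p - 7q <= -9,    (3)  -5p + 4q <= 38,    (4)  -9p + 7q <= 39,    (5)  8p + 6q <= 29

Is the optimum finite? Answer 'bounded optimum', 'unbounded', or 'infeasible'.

Corner points and P = -4p - 11q:
  (-8/23, 17/23) → P = -155/23
  (-23/22, 93/22) → P = -931/22
  (149/122, 391/122) → P = -4897/122
  (-31/110, 573/110) → P = -6179/110
The feasible region has finitely many vertices and no improving ray; the maximum is -155/23 at (-8/23, 17/23).

bounded optimum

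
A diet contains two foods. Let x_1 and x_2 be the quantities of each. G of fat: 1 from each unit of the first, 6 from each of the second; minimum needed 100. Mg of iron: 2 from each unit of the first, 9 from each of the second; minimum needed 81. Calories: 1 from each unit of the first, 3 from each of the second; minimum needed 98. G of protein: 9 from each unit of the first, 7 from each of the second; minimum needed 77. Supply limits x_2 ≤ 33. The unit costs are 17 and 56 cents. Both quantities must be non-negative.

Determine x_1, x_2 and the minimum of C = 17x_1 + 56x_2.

x_1 = 96, x_2 = 2/3, minimum C = 5008/3

Corner points and C = 17x_1 + 56x_2:
  (0, 98/3) → C = 5488/3
  (0, 33) → C = 1848
  (100, 0) → C = 1700
  (96, 2/3) → C = 5008/3
The feasible region is unbounded (it extends along (1, 0)), but C strictly increases along every unbounded feasible direction, so there is no improving ray and the minimum is attained at a vertex.

The optimum lies where x_1 + 6x_2 = 100 and x_1 + 3x_2 = 98.
Solving simultaneously gives x_1 = 96, x_2 = 2/3.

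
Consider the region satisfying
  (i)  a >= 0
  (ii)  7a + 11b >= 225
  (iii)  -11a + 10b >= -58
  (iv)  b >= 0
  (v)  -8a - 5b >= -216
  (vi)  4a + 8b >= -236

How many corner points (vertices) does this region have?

Intersecting each pair of boundary lines and keeping only the points that satisfy every inequality leaves:
  (0, 225/11)
  (0, 216/5)
  (2888/191, 2069/191)
  (490/27, 1912/135)

4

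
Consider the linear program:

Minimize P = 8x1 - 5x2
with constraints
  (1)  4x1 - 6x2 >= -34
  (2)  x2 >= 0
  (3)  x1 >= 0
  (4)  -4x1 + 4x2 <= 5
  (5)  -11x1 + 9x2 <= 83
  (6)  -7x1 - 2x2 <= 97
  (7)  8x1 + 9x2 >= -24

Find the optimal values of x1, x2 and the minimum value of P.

x1 = 0, x2 = 5/4, minimum P = -25/4

Corner points and P = 8x1 - 5x2:
  (53/4, 29/2) → P = 67/2
  (0, 0) → P = 0
  (0, 5/4) → P = -25/4
The feasible region is unbounded (it extends along (3, 2), (1, 0)), but P strictly increases along every unbounded feasible direction, so there is no improving ray and the minimum is attained at a vertex.

At the optimal vertex, x1 = 0 and -4x1 + 4x2 = 5.
Solving simultaneously gives x1 = 0, x2 = 5/4.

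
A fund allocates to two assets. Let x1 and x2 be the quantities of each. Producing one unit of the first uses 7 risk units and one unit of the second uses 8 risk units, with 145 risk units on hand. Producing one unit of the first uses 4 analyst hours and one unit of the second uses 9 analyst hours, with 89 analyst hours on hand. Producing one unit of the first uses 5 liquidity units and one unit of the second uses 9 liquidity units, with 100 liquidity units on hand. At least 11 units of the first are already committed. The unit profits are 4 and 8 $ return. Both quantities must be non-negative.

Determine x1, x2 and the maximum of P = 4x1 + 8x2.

x1 = 11, x2 = 5, maximum P = 84

Extreme points and P = 4x1 + 8x2:
  (20, 0) → P = 80
  (11, 0) → P = 44
  (11, 5) → P = 84

At the optimal vertex, 4x1 + 9x2 = 89 and 5x1 + 9x2 = 100.
Solving simultaneously gives x1 = 11, x2 = 5.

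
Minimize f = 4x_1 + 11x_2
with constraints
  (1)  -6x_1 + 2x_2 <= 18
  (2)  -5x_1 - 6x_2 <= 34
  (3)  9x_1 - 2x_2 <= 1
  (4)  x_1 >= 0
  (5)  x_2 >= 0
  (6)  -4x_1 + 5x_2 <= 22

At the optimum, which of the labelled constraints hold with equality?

(4) and (5)

Vertices and f = 4x_1 + 11x_2:
  (1/9, 0) → f = 4/9
  (49/37, 202/37) → f = 2418/37
  (0, 0) → f = 0
  (0, 22/5) → f = 242/5

The minimum is at (0, 0). Substituting into each constraint, equality holds for (4) and (5); the remaining constraints have slack.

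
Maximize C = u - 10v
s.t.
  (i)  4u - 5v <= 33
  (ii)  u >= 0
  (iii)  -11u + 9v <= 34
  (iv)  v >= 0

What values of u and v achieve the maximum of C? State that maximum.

u = 33/4, v = 0, maximum C = 33/4

Corner points and C = u - 10v:
  (33/4, 0) → C = 33/4
  (0, 34/9) → C = -340/9
  (0, 0) → C = 0
The feasible region is unbounded (it extends along (5, 4), (9, 11)), but C strictly decreases along every unbounded feasible direction, so there is no improving ray and the maximum is attained at a vertex.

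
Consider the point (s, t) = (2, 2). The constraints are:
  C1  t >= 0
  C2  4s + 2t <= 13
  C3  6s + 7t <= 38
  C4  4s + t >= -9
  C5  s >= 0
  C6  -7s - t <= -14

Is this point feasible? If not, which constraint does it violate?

C1: 2 ≥ 0 ✓
C2: 12 ≤ 13 ✓
C3: 26 ≤ 38 ✓
C4: 10 ≥ -9 ✓
C5: 2 ≥ 0 ✓
C6: -16 ≤ -14 ✓

feasible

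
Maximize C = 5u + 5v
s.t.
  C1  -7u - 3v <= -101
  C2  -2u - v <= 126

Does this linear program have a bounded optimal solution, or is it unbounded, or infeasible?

unbounded

From the feasible point (479, -1084), moving in the direction (-3, 7) keeps every constraint satisfied while C increases without bound.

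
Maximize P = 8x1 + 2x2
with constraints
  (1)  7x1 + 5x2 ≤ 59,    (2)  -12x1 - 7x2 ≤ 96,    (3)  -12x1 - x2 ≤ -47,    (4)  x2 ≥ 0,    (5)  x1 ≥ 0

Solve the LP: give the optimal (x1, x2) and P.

Extreme points and P = 8x1 + 2x2:
  (176/53, 379/53) → P = 2166/53
  (59/7, 0) → P = 472/7
  (47/12, 0) → P = 94/3

At the optimal vertex, 7x1 + 5x2 = 59 and x2 = 0.
Solving simultaneously gives x1 = 59/7, x2 = 0.

x1 = 59/7, x2 = 0, maximum P = 472/7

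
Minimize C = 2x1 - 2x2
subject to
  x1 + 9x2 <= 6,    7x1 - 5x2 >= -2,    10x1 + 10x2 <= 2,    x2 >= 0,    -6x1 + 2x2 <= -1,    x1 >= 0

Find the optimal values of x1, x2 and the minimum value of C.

x1 = 7/40, x2 = 1/40, minimum C = 3/10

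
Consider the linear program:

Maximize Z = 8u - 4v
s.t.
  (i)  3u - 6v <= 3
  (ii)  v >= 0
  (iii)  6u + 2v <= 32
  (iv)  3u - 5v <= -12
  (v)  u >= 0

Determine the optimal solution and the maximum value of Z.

Vertices and Z = 8u - 4v:
  (34/9, 14/3) → Z = 104/9
  (0, 16) → Z = -64
  (0, 12/5) → Z = -48/5

The binding constraints are 6u + 2v = 32 and 3u - 5v = -12.
Solving simultaneously gives u = 34/9, v = 14/3.

u = 34/9, v = 14/3, maximum Z = 104/9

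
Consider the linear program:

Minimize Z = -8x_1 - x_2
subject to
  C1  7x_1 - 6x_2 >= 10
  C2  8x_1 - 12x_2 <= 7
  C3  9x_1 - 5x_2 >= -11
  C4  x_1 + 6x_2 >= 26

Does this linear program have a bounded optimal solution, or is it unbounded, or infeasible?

From the feasible point (9/2, 43/12), moving in the direction (6, 7) keeps every constraint satisfied while Z decreases without bound.

unbounded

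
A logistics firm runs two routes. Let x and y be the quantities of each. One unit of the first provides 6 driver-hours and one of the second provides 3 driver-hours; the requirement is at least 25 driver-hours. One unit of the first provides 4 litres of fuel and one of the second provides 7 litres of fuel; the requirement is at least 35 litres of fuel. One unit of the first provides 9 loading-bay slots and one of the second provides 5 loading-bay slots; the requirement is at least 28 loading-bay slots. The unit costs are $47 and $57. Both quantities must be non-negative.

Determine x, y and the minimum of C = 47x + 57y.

x = 7/3, y = 11/3, minimum C = 956/3

Feasible corners and C = 47x + 57y:
  (0, 25/3) → C = 475
  (35/4, 0) → C = 1645/4
  (7/3, 11/3) → C = 956/3
The feasible region is unbounded (it extends along (0, 1), (1, 0)), but C strictly increases along every unbounded feasible direction, so there is no improving ray and the minimum is attained at a vertex.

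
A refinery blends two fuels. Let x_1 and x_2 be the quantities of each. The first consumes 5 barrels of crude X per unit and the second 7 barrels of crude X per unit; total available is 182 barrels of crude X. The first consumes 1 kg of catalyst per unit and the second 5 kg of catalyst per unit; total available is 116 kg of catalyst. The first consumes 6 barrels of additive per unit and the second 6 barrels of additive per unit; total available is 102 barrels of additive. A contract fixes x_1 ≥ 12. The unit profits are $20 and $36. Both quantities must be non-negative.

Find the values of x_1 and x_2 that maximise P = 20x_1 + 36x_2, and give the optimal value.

Feasible corners and P = 20x_1 + 36x_2:
  (17, 0) → P = 340
  (12, 0) → P = 240
  (12, 5) → P = 420

x_1 = 12, x_2 = 5, maximum P = 420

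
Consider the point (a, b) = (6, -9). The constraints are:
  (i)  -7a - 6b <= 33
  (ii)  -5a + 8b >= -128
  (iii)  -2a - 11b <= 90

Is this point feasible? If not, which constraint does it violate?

(i): 12 ≤ 33 ✓
(ii): -102 ≥ -128 ✓
(iii): 87 ≤ 90 ✓

feasible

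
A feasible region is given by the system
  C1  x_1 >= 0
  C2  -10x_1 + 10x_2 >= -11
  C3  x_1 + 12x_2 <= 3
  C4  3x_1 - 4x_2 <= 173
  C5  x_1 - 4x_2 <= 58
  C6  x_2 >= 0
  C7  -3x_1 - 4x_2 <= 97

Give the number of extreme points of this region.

Pairwise boundary intersections that survive every other constraint:
  (0, 1/4)
  (0, 0)
  (81/65, 19/130)
  (11/10, 0)

4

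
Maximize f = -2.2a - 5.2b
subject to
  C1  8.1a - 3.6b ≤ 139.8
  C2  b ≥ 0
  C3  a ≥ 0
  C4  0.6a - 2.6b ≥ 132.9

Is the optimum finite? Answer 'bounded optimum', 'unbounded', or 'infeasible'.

infeasible

The boundaries 8.1a - 3.6b = 139.8 and b = 0 meet at (466/27, 0), but that point violates 0.6a - 2.6b ≥ 132.9. Every candidate vertex is excluded by some other constraint, so the feasible region is empty.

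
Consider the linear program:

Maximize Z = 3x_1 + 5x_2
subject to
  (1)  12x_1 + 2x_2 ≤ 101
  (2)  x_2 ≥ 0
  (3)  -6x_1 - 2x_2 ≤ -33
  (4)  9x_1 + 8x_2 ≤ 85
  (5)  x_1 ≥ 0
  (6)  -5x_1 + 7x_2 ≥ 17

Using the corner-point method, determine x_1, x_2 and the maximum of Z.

x_1 = 47/15, x_2 = 71/10, maximum Z = 449/10

Extreme points and Z = 3x_1 + 5x_2:
  (47/15, 71/10) → Z = 449/10
  (197/52, 267/52) → Z = 963/26
  (459/103, 578/103) → Z = 4267/103

The binding constraints are -6x_1 - 2x_2 = -33 and 9x_1 + 8x_2 = 85.
Solving simultaneously gives x_1 = 47/15, x_2 = 71/10.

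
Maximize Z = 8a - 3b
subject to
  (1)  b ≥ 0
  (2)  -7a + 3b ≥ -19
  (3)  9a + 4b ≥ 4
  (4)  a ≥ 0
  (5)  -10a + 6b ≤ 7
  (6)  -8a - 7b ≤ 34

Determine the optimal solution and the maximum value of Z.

The binding constraints are -7a + 3b = -19 and -10a + 6b = 7.
Solving simultaneously gives a = 45/4, b = 239/12.

a = 45/4, b = 239/12, maximum Z = 121/4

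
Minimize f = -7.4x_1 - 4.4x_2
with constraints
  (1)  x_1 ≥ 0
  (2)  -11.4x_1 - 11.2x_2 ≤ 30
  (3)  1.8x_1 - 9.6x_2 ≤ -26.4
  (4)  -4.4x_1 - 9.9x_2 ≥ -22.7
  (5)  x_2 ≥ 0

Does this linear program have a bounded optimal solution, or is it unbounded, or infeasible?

infeasible

The boundaries x_1 = 0 and 1.8x_1 - 9.6x_2 = -26.4 meet at (0, 2.75), but that point violates -4.4x_1 - 9.9x_2 ≥ -22.7. Every candidate vertex is excluded by some other constraint, so the feasible region is empty.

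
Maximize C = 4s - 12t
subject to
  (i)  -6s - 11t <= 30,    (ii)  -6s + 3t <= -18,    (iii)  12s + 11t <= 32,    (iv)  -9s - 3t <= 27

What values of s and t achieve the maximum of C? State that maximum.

s = 31/3, t = -92/11, maximum C = 4676/33

Corner points and C = 4s - 12t:
  (9/7, -24/7) → C = 324/7
  (31/3, -92/11) → C = 4676/33
  (49/17, -4/17) → C = 244/17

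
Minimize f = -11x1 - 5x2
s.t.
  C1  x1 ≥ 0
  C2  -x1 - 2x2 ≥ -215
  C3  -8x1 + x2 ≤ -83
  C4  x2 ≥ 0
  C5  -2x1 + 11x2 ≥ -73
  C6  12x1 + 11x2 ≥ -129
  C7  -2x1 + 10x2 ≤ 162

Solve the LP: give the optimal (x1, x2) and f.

x1 = 837/5, x2 = 119/5, minimum f = -9802/5

Extreme points and f = -11x1 - 5x2:
  (837/5, 119/5) → f = -9802/5
  (913/7, 296/7) → f = -11523/7
  (83/8, 0) → f = -913/8
  (496/39, 731/39) → f = -3037/13
  (73/2, 0) → f = -803/2

The optimum lies where -x1 - 2x2 = -215 and -2x1 + 11x2 = -73.
Solving simultaneously gives x1 = 837/5, x2 = 119/5.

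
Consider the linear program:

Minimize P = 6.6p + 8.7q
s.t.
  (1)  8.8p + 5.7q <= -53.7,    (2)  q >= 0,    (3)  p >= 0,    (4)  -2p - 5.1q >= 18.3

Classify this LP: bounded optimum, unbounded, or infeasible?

infeasible

The boundaries 8.8p + 5.7q = -53.7 and p = 0 meet at (0, -179/19), but that point violates q ≥ 0. Every candidate vertex is excluded by some other constraint, so the feasible region is empty.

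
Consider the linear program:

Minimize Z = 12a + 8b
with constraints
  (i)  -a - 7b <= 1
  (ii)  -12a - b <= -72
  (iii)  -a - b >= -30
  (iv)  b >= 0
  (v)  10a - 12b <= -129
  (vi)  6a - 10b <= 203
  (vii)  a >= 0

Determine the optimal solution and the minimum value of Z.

Corner points and Z = 12a + 8b:
  (42/11, 288/11) → Z = 2808/11
  (105/22, 162/11) → Z = 1926/11
  (21/2, 39/2) → Z = 282

a = 105/22, b = 162/11, minimum Z = 1926/11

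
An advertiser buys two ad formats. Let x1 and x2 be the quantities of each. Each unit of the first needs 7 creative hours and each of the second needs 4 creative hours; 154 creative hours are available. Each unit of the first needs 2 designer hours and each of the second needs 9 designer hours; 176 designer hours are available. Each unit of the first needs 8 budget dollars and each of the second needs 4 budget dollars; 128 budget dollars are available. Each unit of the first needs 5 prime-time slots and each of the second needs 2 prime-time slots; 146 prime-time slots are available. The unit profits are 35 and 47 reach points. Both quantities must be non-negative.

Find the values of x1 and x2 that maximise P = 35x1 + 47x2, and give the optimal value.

Corner points and P = 35x1 + 47x2:
  (0, 0) → P = 0
  (0, 176/9) → P = 8272/9
  (16, 0) → P = 560
  (7, 18) → P = 1091

x1 = 7, x2 = 18, maximum P = 1091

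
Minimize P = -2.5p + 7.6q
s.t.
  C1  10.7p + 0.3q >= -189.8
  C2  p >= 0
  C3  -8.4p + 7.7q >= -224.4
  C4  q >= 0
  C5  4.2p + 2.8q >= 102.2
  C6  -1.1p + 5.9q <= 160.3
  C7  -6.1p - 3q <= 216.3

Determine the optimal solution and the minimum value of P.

Feasible corners and P = -2.5p + 7.6q:
  (187/7, 0) → P = -935/14
  (255827/4109, 159336/4109) → P = 5713861/41090
  (73/3, 0) → P = -365/6
  (1101/199, 5612/199) → P = 398987/1990

p = 187/7, q = 0, minimum P = -935/14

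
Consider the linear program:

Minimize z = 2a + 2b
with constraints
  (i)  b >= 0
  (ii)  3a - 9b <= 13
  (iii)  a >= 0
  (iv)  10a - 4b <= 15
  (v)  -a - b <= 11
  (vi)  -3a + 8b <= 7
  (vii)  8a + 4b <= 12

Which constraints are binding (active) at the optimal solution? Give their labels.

(i) and (iii)

Vertices and z = 2a + 2b:
  (0, 0) → z = 0
  (3/2, 0) → z = 3
  (0, 7/8) → z = 7/4
  (17/19, 23/19) → z = 80/19

The minimum is at (0, 0). Substituting into each constraint, equality holds for (i) and (iii); the remaining constraints have slack.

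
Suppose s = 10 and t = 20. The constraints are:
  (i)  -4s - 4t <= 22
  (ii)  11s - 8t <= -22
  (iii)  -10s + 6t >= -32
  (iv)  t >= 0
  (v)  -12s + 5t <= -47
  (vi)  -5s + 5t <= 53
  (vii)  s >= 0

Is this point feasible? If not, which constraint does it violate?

Constraint (v): -12s + 5t = -20, which is not ≤ -47. All other constraints are satisfied.

not feasible — violates (v)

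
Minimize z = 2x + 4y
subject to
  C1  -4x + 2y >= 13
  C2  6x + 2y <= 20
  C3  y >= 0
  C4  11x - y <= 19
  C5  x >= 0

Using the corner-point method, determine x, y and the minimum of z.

x = 0, y = 13/2, minimum z = 26

Corner points and z = 2x + 4y:
  (7/10, 79/10) → z = 33
  (0, 13/2) → z = 26
  (0, 10) → z = 40

The optimum lies where -4x + 2y = 13 and x = 0.
Solving simultaneously gives x = 0, y = 13/2.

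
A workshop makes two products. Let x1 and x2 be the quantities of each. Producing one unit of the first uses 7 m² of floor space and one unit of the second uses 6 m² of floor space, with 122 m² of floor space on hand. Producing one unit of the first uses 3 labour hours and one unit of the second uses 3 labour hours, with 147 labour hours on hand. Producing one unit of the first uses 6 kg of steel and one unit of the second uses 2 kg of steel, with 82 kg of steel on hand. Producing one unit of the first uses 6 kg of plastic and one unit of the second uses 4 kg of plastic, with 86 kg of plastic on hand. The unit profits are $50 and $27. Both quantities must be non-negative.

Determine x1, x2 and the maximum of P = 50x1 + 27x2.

Feasible corners and P = 50x1 + 27x2:
  (0, 0) → P = 0
  (0, 61/3) → P = 549
  (41/3, 0) → P = 2050/3
  (7/2, 65/4) → P = 2455/4
  (13, 2) → P = 704

x1 = 13, x2 = 2, maximum P = 704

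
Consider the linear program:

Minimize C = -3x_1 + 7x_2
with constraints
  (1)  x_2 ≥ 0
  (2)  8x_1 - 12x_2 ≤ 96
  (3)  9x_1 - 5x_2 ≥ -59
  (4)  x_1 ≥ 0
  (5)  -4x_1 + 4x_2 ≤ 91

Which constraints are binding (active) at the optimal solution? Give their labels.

(1) and (2)

Corner points and C = -3x_1 + 7x_2:
  (12, 0) → C = -36
  (0, 0) → C = 0
  (0, 59/5) → C = 413/5
  (219/16, 583/16) → C = 214
The feasible region is unbounded (it extends along (1, 1), (3, 2)), but C strictly increases along every unbounded feasible direction, so there is no improving ray and the minimum is attained at a vertex.

The minimum is at (12, 0). Substituting into each constraint, equality holds for (1) and (2); the remaining constraints have slack.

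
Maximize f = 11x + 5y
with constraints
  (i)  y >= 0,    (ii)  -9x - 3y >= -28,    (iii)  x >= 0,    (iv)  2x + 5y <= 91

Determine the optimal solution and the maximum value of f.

Corner points and f = 11x + 5y:
  (28/9, 0) → f = 308/9
  (0, 0) → f = 0
  (0, 28/3) → f = 140/3

x = 0, y = 28/3, maximum f = 140/3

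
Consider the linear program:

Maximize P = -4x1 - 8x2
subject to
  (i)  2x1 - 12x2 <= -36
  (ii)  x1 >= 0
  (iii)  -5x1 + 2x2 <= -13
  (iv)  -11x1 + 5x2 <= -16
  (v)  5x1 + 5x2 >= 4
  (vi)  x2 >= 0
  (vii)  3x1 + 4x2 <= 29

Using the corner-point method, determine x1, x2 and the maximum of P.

Extreme points and P = -4x1 - 8x2:
  (57/14, 103/28) → P = -320/7
  (51/11, 83/22) → P = -536/11
  (55/13, 53/13) → P = -644/13

At the optimal vertex, 2x1 - 12x2 = -36 and -5x1 + 2x2 = -13.
Solving simultaneously gives x1 = 57/14, x2 = 103/28.

x1 = 57/14, x2 = 103/28, maximum P = -320/7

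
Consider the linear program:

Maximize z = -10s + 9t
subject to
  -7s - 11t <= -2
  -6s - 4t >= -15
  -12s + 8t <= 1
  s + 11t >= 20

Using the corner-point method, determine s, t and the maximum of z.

At the optimal vertex, -6s - 4t = -15 and -12s + 8t = 1.
Solving simultaneously gives s = 29/24, t = 31/16.

s = 29/24, t = 31/16, maximum z = 257/48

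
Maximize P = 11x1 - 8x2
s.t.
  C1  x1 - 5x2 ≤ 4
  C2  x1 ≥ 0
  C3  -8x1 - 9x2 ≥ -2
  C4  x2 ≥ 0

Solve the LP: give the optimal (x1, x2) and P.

x1 = 1/4, x2 = 0, maximum P = 11/4

Feasible corners and P = 11x1 - 8x2:
  (0, 2/9) → P = -16/9
  (0, 0) → P = 0
  (1/4, 0) → P = 11/4

The optimum lies where -8x1 - 9x2 = -2 and x2 = 0.
Solving simultaneously gives x1 = 1/4, x2 = 0.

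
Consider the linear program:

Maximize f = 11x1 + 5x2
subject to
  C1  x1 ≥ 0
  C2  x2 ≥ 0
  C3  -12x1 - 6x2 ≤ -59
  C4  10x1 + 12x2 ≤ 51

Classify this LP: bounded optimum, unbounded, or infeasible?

bounded optimum

Feasible corners and f = 11x1 + 5x2:
  (59/12, 0) → f = 649/12
  (51/10, 0) → f = 561/10
  (67/14, 11/42) → f = 1133/21
The feasible region has finitely many vertices and no improving ray; the maximum is 561/10 at (51/10, 0).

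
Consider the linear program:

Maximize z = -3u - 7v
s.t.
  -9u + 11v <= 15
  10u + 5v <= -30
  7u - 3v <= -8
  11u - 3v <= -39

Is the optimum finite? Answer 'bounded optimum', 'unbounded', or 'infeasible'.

From the feasible point (-192/47, -93/47), moving in the direction (-11, -9) keeps every constraint satisfied while z increases without bound.

unbounded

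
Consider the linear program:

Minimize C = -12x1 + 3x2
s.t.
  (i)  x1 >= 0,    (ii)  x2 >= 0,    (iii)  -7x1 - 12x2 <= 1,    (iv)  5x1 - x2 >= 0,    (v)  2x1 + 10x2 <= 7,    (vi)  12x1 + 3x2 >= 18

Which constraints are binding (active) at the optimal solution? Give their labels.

(ii) and (v)

Extreme points and C = -12x1 + 3x2:
  (7/2, 0) → C = -42
  (3/2, 0) → C = -18
  (53/38, 8/19) → C = -294/19

The minimum is at (7/2, 0). Substituting into each constraint, equality holds for (ii) and (v); the remaining constraints have slack.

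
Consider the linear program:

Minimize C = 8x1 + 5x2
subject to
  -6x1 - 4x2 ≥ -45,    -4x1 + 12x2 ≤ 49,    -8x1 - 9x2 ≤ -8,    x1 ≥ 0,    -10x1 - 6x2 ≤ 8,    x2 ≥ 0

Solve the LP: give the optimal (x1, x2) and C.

x1 = 0, x2 = 8/9, minimum C = 40/9

Vertices and C = 8x1 + 5x2:
  (43/11, 237/44) → C = 2561/44
  (15/2, 0) → C = 60
  (0, 49/12) → C = 245/12
  (0, 8/9) → C = 40/9
  (1, 0) → C = 8

The binding constraints are -8x1 - 9x2 = -8 and x1 = 0.
Solving simultaneously gives x1 = 0, x2 = 8/9.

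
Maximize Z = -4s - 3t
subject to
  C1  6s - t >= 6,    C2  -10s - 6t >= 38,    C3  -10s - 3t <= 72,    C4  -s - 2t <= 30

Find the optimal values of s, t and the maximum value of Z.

s = -18/13, t = -186/13, maximum Z = 630/13

Vertices and Z = -4s - 3t:
  (-1/23, -144/23) → Z = 436/23
  (-18/13, -186/13) → Z = 630/13
  (52/7, -131/7) → Z = 185/7

The optimum lies where 6s - t = 6 and -s - 2t = 30.
Solving simultaneously gives s = -18/13, t = -186/13.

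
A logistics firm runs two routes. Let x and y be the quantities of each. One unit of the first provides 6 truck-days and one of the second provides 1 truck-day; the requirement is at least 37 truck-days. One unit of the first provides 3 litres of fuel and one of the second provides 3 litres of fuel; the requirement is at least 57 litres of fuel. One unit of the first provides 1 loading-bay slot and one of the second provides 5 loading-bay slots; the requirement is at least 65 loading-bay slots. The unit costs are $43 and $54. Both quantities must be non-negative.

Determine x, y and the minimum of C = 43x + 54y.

Extreme points and C = 43x + 54y:
  (0, 37) → C = 1998
  (65, 0) → C = 2795
  (18/5, 77/5) → C = 4932/5
  (15/2, 23/2) → C = 1887/2
The feasible region is unbounded (it extends along (0, 1), (1, 0)), but C strictly increases along every unbounded feasible direction, so there is no improving ray and the minimum is attained at a vertex.

x = 15/2, y = 23/2, minimum C = 1887/2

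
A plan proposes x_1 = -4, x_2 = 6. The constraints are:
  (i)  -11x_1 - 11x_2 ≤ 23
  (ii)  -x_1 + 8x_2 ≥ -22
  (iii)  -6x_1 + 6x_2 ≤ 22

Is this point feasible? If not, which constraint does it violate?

Constraint (iii): -6x_1 + 6x_2 = 60, which is not ≤ 22. All other constraints are satisfied.

not feasible — violates (iii)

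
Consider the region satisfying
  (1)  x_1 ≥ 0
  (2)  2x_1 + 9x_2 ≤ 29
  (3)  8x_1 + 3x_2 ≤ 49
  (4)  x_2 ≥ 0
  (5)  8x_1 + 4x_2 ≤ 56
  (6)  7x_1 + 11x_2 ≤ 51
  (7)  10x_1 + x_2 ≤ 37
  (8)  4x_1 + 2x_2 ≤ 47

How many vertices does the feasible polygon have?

5

Pairwise boundary intersections that survive every other constraint:
  (0, 29/9)
  (0, 0)
  (140/41, 101/41)
  (37/10, 0)
  (356/103, 251/103)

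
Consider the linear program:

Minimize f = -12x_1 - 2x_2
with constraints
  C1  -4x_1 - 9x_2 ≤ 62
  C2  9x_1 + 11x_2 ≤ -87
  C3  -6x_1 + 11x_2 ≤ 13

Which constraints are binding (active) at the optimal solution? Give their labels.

C1 and C2

Feasible corners and f = -12x_1 - 2x_2:
  (-101/37, -210/37) → f = 1632/37
  (-799/98, -160/49) → f = 5114/49
  (-20/3, -27/11) → f = 934/11

The minimum is at (-101/37, -210/37). Substituting into each constraint, equality holds for C1 and C2; the remaining constraints have slack.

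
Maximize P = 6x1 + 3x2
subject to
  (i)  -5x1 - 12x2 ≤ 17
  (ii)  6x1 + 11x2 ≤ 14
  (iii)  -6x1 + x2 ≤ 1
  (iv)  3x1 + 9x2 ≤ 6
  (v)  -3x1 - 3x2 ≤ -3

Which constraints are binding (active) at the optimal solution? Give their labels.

Feasible corners and P = 6x1 + 3x2:
  (355/17, -172/17) → P = 1614/17
  (29/7, -22/7) → P = 108/7
  (20/7, -2/7) → P = 114/7
  (1/2, 1/2) → P = 9/2

The maximum is at (355/17, -172/17). Substituting into each constraint, equality holds for (i) and (ii); the remaining constraints have slack.

(i) and (ii)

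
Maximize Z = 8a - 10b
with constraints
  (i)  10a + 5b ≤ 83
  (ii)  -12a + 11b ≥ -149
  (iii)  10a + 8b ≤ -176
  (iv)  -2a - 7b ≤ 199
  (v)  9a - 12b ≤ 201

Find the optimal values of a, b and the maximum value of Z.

a = -47/5, b = -119/5, maximum Z = 814/5

Extreme points and Z = 8a - 10b:
  (-372/103, -1801/103) → Z = 15034/103
  (-47/5, -119/5) → Z = 814/5
  (-327/29, -731/29) → Z = 4694/29
The feasible region is unbounded (it extends along (-7, 2), (-4, 5)), but Z strictly decreases along every unbounded feasible direction, so there is no improving ray and the maximum is attained at a vertex.

The optimum lies where -12a + 11b = -149 and 9a - 12b = 201.
Solving simultaneously gives a = -47/5, b = -119/5.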